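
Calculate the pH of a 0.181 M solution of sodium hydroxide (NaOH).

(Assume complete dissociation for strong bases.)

[OH⁻] = 0.181 M for strong base. pOH = -log[OH⁻] = 0.74, pH = 14 - pOH

pH = 13.26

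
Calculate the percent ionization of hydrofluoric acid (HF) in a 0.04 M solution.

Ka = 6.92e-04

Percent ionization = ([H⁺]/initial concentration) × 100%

Using Ka equilibrium: x² + Ka×x - Ka×C = 0. Solving: [H⁺] = 4.9265e-03. Percent = (4.9265e-03/0.04) × 100

Percent ionization = 12.3%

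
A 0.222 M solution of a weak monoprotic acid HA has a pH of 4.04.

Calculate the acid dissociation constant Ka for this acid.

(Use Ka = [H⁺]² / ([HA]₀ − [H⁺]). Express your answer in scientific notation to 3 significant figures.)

[H⁺] = 10^(−pH) = 10^(−4.04) = 9.120e-05 M. For HA ⇌ H⁺ + A⁻, Ka = [H⁺][A⁻]/[HA] = [H⁺]² / ([HA]₀ − [H⁺]) = (9.120e-05)² / (0.222 − 9.120e-05) = 3.75e-08.

K_a = 3.75e-08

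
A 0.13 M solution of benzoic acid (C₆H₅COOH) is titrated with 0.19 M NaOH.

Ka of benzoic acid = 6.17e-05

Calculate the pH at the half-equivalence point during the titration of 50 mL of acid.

At half-equivalence [HA] = [A⁻], so Henderson-Hasselbalch gives pH = pKa = -log(6.17e-05) = 4.21.

pH = pKa = 4.21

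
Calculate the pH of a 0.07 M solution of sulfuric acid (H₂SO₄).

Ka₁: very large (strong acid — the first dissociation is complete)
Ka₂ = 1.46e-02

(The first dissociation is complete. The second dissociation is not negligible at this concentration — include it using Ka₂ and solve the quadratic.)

First dissociation is complete: [H⁺]₀ = [HSO₄⁻]₀ = C = 0.07 M. Second dissociation HSO₄⁻ ⇌ H⁺ + SO₄²⁻: let x = [SO₄²⁻]. Ka₂ = (C + x)·x / (C − x) = 1.46e-02 → x² + (C + Ka₂)·x − Ka₂·C = 0 → x² + 0.08460·x − 1.022e-03 = 0. x = (−0.08460 + √(0.08460² + 4 × 1.022e-03)) / 2 = 1.0722e-02 M. [H⁺] = C + x = 0.07 + 1.0722e-02 = 8.0722e-02 M. pH = -log(8.0722e-02) = 1.09.

pH = 1.09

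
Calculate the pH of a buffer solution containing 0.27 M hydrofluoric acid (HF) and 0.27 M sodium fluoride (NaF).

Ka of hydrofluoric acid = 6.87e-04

pKa = -log(6.87e-04) = 3.16. pH = pKa + log([A⁻]/[HA]) = 3.16 + log(0.27/0.27)

pH = 3.16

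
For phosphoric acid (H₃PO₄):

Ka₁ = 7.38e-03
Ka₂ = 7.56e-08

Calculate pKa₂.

pKa₂ = -log(Ka₂) = -log(7.56e-08) = 7.12.

pK_{a2} = 7.12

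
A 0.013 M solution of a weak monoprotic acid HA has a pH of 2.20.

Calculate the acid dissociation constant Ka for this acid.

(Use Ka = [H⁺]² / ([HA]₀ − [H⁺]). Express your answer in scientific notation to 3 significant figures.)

[H⁺] = 10^(−pH) = 10^(−2.20) = 6.310e-03 M. For HA ⇌ H⁺ + A⁻, Ka = [H⁺][A⁻]/[HA] = [H⁺]² / ([HA]₀ − [H⁺]) = (6.310e-03)² / (0.013 − 6.310e-03) = 5.95e-03.

K_a = 5.95e-03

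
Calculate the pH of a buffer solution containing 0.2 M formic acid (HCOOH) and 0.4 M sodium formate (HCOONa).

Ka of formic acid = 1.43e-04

pKa = -log(1.43e-04) = 3.84. pH = pKa + log([A⁻]/[HA]) = 3.84 + log(0.4/0.2)

pH = 4.15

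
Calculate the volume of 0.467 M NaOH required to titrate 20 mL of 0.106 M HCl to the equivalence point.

At equivalence: moles acid = moles base. moles HCl = 0.106 × 20/1000 = 0.00212 mol. V_base = moles / 0.467 × 1000 = 4.5 mL.

V_{base} = 4.5 mL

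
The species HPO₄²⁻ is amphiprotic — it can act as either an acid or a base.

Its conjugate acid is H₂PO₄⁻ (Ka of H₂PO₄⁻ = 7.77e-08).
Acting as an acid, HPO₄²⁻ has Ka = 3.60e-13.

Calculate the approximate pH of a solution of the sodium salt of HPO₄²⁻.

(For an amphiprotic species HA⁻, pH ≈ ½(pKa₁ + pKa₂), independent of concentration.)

pKa₁ = -log(7.77e-08) = 7.11; pKa₂ = -log(3.60e-13) = 12.44. For an amphiprotic species, pH ≈ ½(pKa₁ + pKa₂) = ½(7.11 + 12.44) = 9.78.

pH = 9.78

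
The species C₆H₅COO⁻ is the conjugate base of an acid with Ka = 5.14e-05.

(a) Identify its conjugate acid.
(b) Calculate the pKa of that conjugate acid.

(a) The conjugate acid is formed by adding one H⁺ to C₆H₅COO⁻, giving C₆H₅COOH. (b) pKa = -log(Ka) = -log(5.14e-05) = 4.29.

Conjugate acid: C₆H₅COOH; pK_a = 4.29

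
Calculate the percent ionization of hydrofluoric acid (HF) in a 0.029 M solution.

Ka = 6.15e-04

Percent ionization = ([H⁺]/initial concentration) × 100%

Using Ka equilibrium: x² + Ka×x - Ka×C = 0. Solving: [H⁺] = 3.9268e-03. Percent = (3.9268e-03/0.029) × 100

Percent ionization = 13.5%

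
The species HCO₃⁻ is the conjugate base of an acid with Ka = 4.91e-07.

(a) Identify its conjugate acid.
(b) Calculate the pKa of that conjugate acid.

(a) The conjugate acid is formed by adding one H⁺ to HCO₃⁻, giving H₂CO₃. (b) pKa = -log(Ka) = -log(4.91e-07) = 6.31.

Conjugate acid: H₂CO₃; pK_a = 6.31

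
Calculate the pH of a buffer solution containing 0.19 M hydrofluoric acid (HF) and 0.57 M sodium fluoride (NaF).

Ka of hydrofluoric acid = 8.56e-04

pKa = -log(8.56e-04) = 3.07. pH = pKa + log([A⁻]/[HA]) = 3.07 + log(0.57/0.19)

pH = 3.54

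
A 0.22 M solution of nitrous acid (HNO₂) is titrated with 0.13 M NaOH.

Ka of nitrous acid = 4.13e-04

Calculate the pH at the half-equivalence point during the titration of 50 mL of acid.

At half-equivalence [HA] = [A⁻], so Henderson-Hasselbalch gives pH = pKa = -log(4.13e-04) = 3.38.

pH = pKa = 3.38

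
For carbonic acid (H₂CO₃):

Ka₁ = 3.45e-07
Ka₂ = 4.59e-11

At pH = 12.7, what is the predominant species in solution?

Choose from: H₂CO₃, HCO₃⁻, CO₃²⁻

pKa₁ = 6.46, pKa₂ = 10.34. For a polyprotic acid the predominant species crosses at each pKa: below pKa_n the protonated form dominates, above it the deprotonated form does. At pH = 12.7, the predominant species is CO₃²⁻.

CO₃²⁻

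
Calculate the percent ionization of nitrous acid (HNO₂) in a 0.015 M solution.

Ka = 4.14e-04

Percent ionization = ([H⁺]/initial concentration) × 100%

Using Ka equilibrium: x² + Ka×x - Ka×C = 0. Solving: [H⁺] = 2.2936e-03. Percent = (2.2936e-03/0.015) × 100

Percent ionization = 15.3%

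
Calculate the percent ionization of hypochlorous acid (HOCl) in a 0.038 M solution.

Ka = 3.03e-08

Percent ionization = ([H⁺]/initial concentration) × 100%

Using Ka equilibrium: x² + Ka×x - Ka×C = 0. Solving: [H⁺] = 3.3917e-05. Percent = (3.3917e-05/0.038) × 100

Percent ionization = 0.0893%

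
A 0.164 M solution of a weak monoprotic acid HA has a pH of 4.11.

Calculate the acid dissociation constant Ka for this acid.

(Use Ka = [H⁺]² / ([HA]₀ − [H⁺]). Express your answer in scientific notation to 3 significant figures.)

[H⁺] = 10^(−pH) = 10^(−4.11) = 7.762e-05 M. For HA ⇌ H⁺ + A⁻, Ka = [H⁺][A⁻]/[HA] = [H⁺]² / ([HA]₀ − [H⁺]) = (7.762e-05)² / (0.164 − 7.762e-05) = 3.68e-08.

K_a = 3.68e-08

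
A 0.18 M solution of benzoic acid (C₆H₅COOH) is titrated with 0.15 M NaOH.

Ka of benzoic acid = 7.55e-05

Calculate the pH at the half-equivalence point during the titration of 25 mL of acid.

At half-equivalence [HA] = [A⁻], so Henderson-Hasselbalch gives pH = pKa = -log(7.55e-05) = 4.12.

pH = pKa = 4.12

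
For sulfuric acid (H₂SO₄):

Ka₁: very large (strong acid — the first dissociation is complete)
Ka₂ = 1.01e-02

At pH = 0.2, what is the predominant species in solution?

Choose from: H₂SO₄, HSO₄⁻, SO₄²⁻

The first dissociation is complete, so H₂SO₄ itself is never the predominant species in water; pKa₂ = -log(1.01e-02) = 2.00. For a polyprotic acid the predominant species crosses at each pKa: below pKa_n the protonated form dominates, above it the deprotonated form does. At pH = 0.2, the predominant species is HSO₄⁻.

HSO₄⁻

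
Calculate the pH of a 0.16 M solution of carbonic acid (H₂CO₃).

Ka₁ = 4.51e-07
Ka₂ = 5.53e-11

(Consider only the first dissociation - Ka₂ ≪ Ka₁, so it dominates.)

First dissociation dominates. From Ka₁ = [H⁺][HA⁻]/[H₂A], x² + Ka₁·x − Ka₁·C = 0 with C = 0.16 M and Ka₁ = 4.51e-07. Solving: [H⁺] = (−Ka₁ + √(Ka₁² + 4·Ka₁·C)) / 2 = 2.6840e-04 M. pH = -log(2.6840e-04) = 3.57.

pH = 3.57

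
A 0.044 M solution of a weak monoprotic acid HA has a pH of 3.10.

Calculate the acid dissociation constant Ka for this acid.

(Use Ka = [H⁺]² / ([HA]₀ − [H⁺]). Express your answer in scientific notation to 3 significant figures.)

[H⁺] = 10^(−pH) = 10^(−3.10) = 7.943e-04 M. For HA ⇌ H⁺ + A⁻, Ka = [H⁺][A⁻]/[HA] = [H⁺]² / ([HA]₀ − [H⁺]) = (7.943e-04)² / (0.044 − 7.943e-04) = 1.46e-05.

K_a = 1.46e-05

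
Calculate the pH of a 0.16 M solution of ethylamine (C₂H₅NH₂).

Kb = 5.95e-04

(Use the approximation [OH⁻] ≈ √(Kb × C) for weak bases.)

[OH⁻] = √(Kb × C) = √(5.95e-04 × 0.16) = 9.7570e-03. pOH = 2.01, pH = 14 - pOH

pH = 11.99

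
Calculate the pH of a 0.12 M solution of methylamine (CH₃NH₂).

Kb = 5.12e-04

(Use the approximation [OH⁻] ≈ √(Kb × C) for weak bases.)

[OH⁻] = √(Kb × C) = √(5.12e-04 × 0.12) = 7.8384e-03. pOH = 2.11, pH = 14 - pOH

pH = 11.89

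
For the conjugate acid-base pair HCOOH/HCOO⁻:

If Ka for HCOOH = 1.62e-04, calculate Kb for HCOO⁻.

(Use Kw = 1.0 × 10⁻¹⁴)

For a conjugate pair Ka × Kb = Kw, so Kb = Kw/Ka = 1.0 × 10⁻¹⁴ / 1.62e-04 = 6.17e-11.

K_b = 6.17e-11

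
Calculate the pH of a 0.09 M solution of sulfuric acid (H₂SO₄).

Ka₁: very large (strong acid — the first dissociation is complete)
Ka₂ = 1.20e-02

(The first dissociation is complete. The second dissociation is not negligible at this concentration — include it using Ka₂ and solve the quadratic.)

First dissociation is complete: [H⁺]₀ = [HSO₄⁻]₀ = C = 0.09 M. Second dissociation HSO₄⁻ ⇌ H⁺ + SO₄²⁻: let x = [SO₄²⁻]. Ka₂ = (C + x)·x / (C − x) = 1.20e-02 → x² + (C + Ka₂)·x − Ka₂·C = 0 → x² + 0.10200·x − 1.080e-03 = 0. x = (−0.10200 + √(0.10200² + 4 × 1.080e-03)) / 2 = 9.6712e-03 M. [H⁺] = C + x = 0.09 + 9.6712e-03 = 9.9671e-02 M. pH = -log(9.9671e-02) = 1.00.

pH = 1.00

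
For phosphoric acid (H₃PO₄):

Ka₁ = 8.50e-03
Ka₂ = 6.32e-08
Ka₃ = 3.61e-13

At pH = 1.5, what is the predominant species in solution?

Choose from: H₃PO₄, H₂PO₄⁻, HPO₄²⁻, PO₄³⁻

pKa₁ = 2.07, pKa₂ = 7.20, pKa₃ = 12.44. For a polyprotic acid the predominant species crosses at each pKa: below pKa_n the protonated form dominates, above it the deprotonated form does. At pH = 1.5, the predominant species is H₃PO₄.

H₃PO₄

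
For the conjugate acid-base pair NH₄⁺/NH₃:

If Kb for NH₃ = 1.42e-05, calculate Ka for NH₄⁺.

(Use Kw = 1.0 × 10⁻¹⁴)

For a conjugate pair Ka × Kb = Kw, so Ka = Kw/Kb = 1.0 × 10⁻¹⁴ / 1.42e-05 = 7.04e-10.

K_a = 7.04e-10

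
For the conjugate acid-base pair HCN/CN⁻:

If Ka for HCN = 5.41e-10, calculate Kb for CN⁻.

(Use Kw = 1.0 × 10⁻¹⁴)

For a conjugate pair Ka × Kb = Kw, so Kb = Kw/Ka = 1.0 × 10⁻¹⁴ / 5.41e-10 = 1.85e-05.

K_b = 1.85e-05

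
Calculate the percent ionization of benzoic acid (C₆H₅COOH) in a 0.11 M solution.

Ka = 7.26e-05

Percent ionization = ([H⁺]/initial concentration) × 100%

Using Ka equilibrium: x² + Ka×x - Ka×C = 0. Solving: [H⁺] = 2.7899e-03. Percent = (2.7899e-03/0.11) × 100

Percent ionization = 2.54%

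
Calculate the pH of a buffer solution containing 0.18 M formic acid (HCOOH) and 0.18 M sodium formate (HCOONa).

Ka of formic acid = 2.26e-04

pKa = -log(2.26e-04) = 3.65. pH = pKa + log([A⁻]/[HA]) = 3.65 + log(0.18/0.18)

pH = 3.65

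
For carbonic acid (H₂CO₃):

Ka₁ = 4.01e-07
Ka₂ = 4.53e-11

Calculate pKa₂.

pKa₂ = -log(Ka₂) = -log(4.53e-11) = 10.34.

pK_{a2} = 10.34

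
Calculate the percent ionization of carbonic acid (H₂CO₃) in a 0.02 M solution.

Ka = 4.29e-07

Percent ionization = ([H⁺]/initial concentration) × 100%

Using Ka equilibrium: x² + Ka×x - Ka×C = 0. Solving: [H⁺] = 9.2414e-05. Percent = (9.2414e-05/0.02) × 100

Percent ionization = 0.462%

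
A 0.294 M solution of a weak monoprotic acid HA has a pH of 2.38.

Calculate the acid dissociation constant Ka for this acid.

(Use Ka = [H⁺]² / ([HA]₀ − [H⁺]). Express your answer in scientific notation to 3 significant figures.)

[H⁺] = 10^(−pH) = 10^(−2.38) = 4.169e-03 M. For HA ⇌ H⁺ + A⁻, Ka = [H⁺][A⁻]/[HA] = [H⁺]² / ([HA]₀ − [H⁺]) = (4.169e-03)² / (0.294 − 4.169e-03) = 6.00e-05.

K_a = 6.00e-05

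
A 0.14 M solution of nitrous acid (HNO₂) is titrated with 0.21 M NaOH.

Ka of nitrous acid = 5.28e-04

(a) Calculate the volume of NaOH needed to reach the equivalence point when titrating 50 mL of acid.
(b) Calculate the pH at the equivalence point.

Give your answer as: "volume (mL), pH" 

moles acid = 0.14 × 50/1000 = 0.007 mol; V_base = moles/0.21 × 1000 = 33.3 mL. At equivalence only the conjugate base is present: [A⁻] = 0.007/0.083 = 8.4000e-02 M. Kb = Kw/Ka = 1.89e-11; [OH⁻] = √(Kb × [A⁻]) = 1.2613e-06; pOH = 5.90; pH = 14 - pOH = 8.10.

V = 33.3 mL, pH = 8.10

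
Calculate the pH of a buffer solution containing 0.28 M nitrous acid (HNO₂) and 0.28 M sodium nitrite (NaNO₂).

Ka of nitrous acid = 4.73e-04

pKa = -log(4.73e-04) = 3.33. pH = pKa + log([A⁻]/[HA]) = 3.33 + log(0.28/0.28)

pH = 3.33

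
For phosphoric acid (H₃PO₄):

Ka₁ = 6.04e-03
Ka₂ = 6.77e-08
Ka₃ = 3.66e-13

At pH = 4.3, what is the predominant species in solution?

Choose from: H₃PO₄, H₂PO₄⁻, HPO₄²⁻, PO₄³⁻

pKa₁ = 2.22, pKa₂ = 7.17, pKa₃ = 12.44. For a polyprotic acid the predominant species crosses at each pKa: below pKa_n the protonated form dominates, above it the deprotonated form does. At pH = 4.3, the predominant species is H₂PO₄⁻.

H₂PO₄⁻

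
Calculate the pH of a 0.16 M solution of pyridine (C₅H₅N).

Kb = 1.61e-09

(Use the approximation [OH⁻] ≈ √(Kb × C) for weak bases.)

[OH⁻] = √(Kb × C) = √(1.61e-09 × 0.16) = 1.6050e-05. pOH = 4.79, pH = 14 - pOH

pH = 9.21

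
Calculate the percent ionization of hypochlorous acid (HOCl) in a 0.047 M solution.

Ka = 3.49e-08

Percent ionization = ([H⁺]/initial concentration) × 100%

Using Ka equilibrium: x² + Ka×x - Ka×C = 0. Solving: [H⁺] = 4.0483e-05. Percent = (4.0483e-05/0.047) × 100

Percent ionization = 0.0861%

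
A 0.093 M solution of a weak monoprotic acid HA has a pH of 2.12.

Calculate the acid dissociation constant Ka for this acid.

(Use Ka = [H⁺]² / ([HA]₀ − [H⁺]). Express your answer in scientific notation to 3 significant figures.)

[H⁺] = 10^(−pH) = 10^(−2.12) = 7.586e-03 M. For HA ⇌ H⁺ + A⁻, Ka = [H⁺][A⁻]/[HA] = [H⁺]² / ([HA]₀ − [H⁺]) = (7.586e-03)² / (0.093 − 7.586e-03) = 6.74e-04.

K_a = 6.74e-04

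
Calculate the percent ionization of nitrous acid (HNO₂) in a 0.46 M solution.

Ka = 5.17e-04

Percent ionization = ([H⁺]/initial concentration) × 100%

Using Ka equilibrium: x² + Ka×x - Ka×C = 0. Solving: [H⁺] = 1.5165e-02. Percent = (1.5165e-02/0.46) × 100

Percent ionization = 3.3%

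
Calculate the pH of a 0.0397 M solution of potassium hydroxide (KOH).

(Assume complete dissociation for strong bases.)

[OH⁻] = 0.0397 M for strong base. pOH = -log[OH⁻] = 1.40, pH = 14 - pOH

pH = 12.60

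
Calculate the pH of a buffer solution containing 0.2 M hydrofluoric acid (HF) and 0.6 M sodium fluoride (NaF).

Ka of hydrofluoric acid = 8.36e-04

pKa = -log(8.36e-04) = 3.08. pH = pKa + log([A⁻]/[HA]) = 3.08 + log(0.6/0.2)

pH = 3.55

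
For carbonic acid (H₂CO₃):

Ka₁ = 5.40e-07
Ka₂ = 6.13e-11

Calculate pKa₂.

pKa₂ = -log(Ka₂) = -log(6.13e-11) = 10.21.

pK_{a2} = 10.21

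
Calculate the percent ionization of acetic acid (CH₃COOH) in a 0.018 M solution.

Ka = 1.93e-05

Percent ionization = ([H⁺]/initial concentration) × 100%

Using Ka equilibrium: x² + Ka×x - Ka×C = 0. Solving: [H⁺] = 5.7984e-04. Percent = (5.7984e-04/0.018) × 100

Percent ionization = 3.22%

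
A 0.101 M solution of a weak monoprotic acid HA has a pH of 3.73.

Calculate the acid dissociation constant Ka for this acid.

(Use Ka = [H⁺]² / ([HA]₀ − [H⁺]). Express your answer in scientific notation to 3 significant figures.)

[H⁺] = 10^(−pH) = 10^(−3.73) = 1.862e-04 M. For HA ⇌ H⁺ + A⁻, Ka = [H⁺][A⁻]/[HA] = [H⁺]² / ([HA]₀ − [H⁺]) = (1.862e-04)² / (0.101 − 1.862e-04) = 3.44e-07.

K_a = 3.44e-07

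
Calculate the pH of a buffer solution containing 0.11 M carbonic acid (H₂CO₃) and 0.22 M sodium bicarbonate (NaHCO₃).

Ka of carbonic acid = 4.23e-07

pKa = -log(4.23e-07) = 6.37. pH = pKa + log([A⁻]/[HA]) = 6.37 + log(0.22/0.11)

pH = 6.67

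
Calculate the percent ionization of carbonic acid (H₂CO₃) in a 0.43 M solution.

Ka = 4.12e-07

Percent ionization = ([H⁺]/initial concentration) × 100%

Using Ka equilibrium: x² + Ka×x - Ka×C = 0. Solving: [H⁺] = 4.2070e-04. Percent = (4.2070e-04/0.43) × 100

Percent ionization = 0.0978%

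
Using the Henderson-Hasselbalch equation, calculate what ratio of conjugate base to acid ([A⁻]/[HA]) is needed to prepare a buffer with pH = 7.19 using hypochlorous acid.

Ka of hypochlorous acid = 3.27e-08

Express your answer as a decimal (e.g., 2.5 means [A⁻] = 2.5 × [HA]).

pKa = -log(3.27e-08) = 7.4855. pH = pKa + log([A⁻]/[HA]), so log([A⁻]/[HA]) = pH − pKa = 7.19 − 7.4855 = -0.2955. [A⁻]/[HA] = 10^(-0.2955) = 0.506

[A⁻]/[HA] = 0.506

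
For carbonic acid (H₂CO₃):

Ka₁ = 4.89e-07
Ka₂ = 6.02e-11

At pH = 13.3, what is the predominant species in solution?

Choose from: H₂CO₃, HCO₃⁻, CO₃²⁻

pKa₁ = 6.31, pKa₂ = 10.22. For a polyprotic acid the predominant species crosses at each pKa: below pKa_n the protonated form dominates, above it the deprotonated form does. At pH = 13.3, the predominant species is CO₃²⁻.

CO₃²⁻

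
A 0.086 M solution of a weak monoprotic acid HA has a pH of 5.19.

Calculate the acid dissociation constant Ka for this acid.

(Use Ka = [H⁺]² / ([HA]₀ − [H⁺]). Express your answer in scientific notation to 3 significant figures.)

[H⁺] = 10^(−pH) = 10^(−5.19) = 6.457e-06 M. For HA ⇌ H⁺ + A⁻, Ka = [H⁺][A⁻]/[HA] = [H⁺]² / ([HA]₀ − [H⁺]) = (6.457e-06)² / (0.086 − 6.457e-06) = 4.85e-10.

K_a = 4.85e-10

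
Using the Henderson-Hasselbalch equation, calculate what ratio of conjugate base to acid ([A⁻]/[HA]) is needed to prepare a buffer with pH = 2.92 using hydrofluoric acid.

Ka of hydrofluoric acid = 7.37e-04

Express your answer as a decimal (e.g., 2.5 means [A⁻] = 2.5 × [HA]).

pKa = -log(7.37e-04) = 3.1325. pH = pKa + log([A⁻]/[HA]), so log([A⁻]/[HA]) = pH − pKa = 2.92 − 3.1325 = -0.2125. [A⁻]/[HA] = 10^(-0.2125) = 0.613

[A⁻]/[HA] = 0.613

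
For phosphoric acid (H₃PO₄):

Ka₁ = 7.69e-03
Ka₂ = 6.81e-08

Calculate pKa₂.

pKa₂ = -log(Ka₂) = -log(6.81e-08) = 7.17.

pK_{a2} = 7.17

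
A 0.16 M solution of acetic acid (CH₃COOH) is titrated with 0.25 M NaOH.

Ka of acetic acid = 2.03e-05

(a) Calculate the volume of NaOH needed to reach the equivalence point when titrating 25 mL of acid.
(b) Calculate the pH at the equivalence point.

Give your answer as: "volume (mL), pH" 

moles acid = 0.16 × 25/1000 = 0.004 mol; V_base = moles/0.25 × 1000 = 16.0 mL. At equivalence only the conjugate base is present: [A⁻] = 0.004/0.041 = 9.7561e-02 M. Kb = Kw/Ka = 4.93e-10; [OH⁻] = √(Kb × [A⁻]) = 6.9325e-06; pOH = 5.16; pH = 14 - pOH = 8.84.

V = 16.0 mL, pH = 8.84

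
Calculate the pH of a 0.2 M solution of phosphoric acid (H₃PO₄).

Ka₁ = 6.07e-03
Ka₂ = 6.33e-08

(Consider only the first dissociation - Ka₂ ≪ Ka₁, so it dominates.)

First dissociation dominates. From Ka₁ = [H⁺][HA⁻]/[H₂A], x² + Ka₁·x − Ka₁·C = 0 with C = 0.2 M and Ka₁ = 6.07e-03. Solving: [H⁺] = (−Ka₁ + √(Ka₁² + 4·Ka₁·C)) / 2 = 3.1939e-02 M. pH = -log(3.1939e-02) = 1.50.

pH = 1.50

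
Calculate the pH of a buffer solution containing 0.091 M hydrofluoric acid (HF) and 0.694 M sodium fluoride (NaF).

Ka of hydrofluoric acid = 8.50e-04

pKa = -log(8.50e-04) = 3.07. pH = pKa + log([A⁻]/[HA]) = 3.07 + log(0.694/0.091)

pH = 3.95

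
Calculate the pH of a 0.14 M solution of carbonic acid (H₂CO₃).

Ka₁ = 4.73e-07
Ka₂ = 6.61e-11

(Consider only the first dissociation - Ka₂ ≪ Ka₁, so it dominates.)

First dissociation dominates. From Ka₁ = [H⁺][HA⁻]/[H₂A], x² + Ka₁·x − Ka₁·C = 0 with C = 0.14 M and Ka₁ = 4.73e-07. Solving: [H⁺] = (−Ka₁ + √(Ka₁² + 4·Ka₁·C)) / 2 = 2.5710e-04 M. pH = -log(2.5710e-04) = 3.59.

pH = 3.59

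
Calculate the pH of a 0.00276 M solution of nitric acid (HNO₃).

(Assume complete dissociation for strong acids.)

[H⁺] = 0.00276 M for strong acid. pH = -log[H⁺] = -log(0.00276)

pH = 2.56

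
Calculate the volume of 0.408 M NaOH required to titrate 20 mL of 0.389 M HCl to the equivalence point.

At equivalence: moles acid = moles base. moles HCl = 0.389 × 20/1000 = 0.00778 mol. V_base = moles / 0.408 × 1000 = 19.1 mL.

V_{base} = 19.1 mL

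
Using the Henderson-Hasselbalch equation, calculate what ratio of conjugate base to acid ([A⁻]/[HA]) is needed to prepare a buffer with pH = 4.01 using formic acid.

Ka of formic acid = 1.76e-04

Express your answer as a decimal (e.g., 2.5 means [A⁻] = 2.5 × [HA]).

pKa = -log(1.76e-04) = 3.7545. pH = pKa + log([A⁻]/[HA]), so log([A⁻]/[HA]) = pH − pKa = 4.01 − 3.7545 = 0.2555. [A⁻]/[HA] = 10^(0.2555) = 1.80

[A⁻]/[HA] = 1.80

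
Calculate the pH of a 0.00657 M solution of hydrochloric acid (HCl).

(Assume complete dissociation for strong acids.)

[H⁺] = 0.00657 M for strong acid. pH = -log[H⁺] = -log(0.00657)

pH = 2.18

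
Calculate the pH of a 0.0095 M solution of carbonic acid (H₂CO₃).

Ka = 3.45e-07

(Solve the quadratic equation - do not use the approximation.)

x² + Ka×x - Ka×C = 0. Using quadratic formula: [H⁺] = 5.7077e-05

pH = 4.24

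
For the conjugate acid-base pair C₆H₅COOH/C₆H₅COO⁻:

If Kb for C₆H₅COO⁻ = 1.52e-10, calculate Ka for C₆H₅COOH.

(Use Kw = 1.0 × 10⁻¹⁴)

For a conjugate pair Ka × Kb = Kw, so Ka = Kw/Kb = 1.0 × 10⁻¹⁴ / 1.52e-10 = 6.58e-05.

K_a = 6.58e-05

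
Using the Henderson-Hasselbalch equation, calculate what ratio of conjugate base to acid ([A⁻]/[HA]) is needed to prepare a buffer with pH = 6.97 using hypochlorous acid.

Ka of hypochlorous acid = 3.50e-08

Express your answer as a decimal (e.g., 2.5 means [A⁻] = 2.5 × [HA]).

pKa = -log(3.50e-08) = 7.4559. pH = pKa + log([A⁻]/[HA]), so log([A⁻]/[HA]) = pH − pKa = 6.97 − 7.4559 = -0.4859. [A⁻]/[HA] = 10^(-0.4859) = 0.327

[A⁻]/[HA] = 0.327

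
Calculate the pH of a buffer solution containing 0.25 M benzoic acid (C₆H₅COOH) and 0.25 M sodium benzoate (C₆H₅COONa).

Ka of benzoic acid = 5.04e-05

pKa = -log(5.04e-05) = 4.30. pH = pKa + log([A⁻]/[HA]) = 4.30 + log(0.25/0.25)

pH = 4.30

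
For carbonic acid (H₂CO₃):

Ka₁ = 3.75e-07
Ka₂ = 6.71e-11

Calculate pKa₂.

pKa₂ = -log(Ka₂) = -log(6.71e-11) = 10.17.

pK_{a2} = 10.17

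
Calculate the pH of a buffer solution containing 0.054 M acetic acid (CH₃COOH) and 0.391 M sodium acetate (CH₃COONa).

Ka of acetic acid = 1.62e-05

pKa = -log(1.62e-05) = 4.79. pH = pKa + log([A⁻]/[HA]) = 4.79 + log(0.391/0.054)

pH = 5.65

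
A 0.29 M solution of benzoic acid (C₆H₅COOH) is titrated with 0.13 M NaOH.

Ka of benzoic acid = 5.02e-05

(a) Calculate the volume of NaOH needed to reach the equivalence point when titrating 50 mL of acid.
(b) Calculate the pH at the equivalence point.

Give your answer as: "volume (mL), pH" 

moles acid = 0.29 × 50/1000 = 0.0145 mol; V_base = moles/0.13 × 1000 = 111.5 mL. At equivalence only the conjugate base is present: [A⁻] = 0.0145/0.162 = 8.9762e-02 M. Kb = Kw/Ka = 1.99e-10; [OH⁻] = √(Kb × [A⁻]) = 4.2286e-06; pOH = 5.37; pH = 14 - pOH = 8.63.

V = 111.5 mL, pH = 8.63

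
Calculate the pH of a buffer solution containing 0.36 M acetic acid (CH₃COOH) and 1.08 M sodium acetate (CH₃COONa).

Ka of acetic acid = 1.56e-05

pKa = -log(1.56e-05) = 4.81. pH = pKa + log([A⁻]/[HA]) = 4.81 + log(1.08/0.36)

pH = 5.28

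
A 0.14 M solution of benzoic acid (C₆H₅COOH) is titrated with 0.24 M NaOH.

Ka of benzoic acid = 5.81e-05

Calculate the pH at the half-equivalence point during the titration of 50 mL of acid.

At half-equivalence [HA] = [A⁻], so Henderson-Hasselbalch gives pH = pKa = -log(5.81e-05) = 4.24.

pH = pKa = 4.24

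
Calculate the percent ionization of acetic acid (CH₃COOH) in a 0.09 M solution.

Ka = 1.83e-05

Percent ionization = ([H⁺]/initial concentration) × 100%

Using Ka equilibrium: x² + Ka×x - Ka×C = 0. Solving: [H⁺] = 1.2742e-03. Percent = (1.2742e-03/0.09) × 100

Percent ionization = 1.42%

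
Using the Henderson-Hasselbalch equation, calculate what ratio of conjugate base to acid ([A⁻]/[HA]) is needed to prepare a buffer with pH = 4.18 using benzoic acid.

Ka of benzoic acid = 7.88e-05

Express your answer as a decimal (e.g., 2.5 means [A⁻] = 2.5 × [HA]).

pKa = -log(7.88e-05) = 4.1035. pH = pKa + log([A⁻]/[HA]), so log([A⁻]/[HA]) = pH − pKa = 4.18 − 4.1035 = 0.0765. [A⁻]/[HA] = 10^(0.0765) = 1.19

[A⁻]/[HA] = 1.19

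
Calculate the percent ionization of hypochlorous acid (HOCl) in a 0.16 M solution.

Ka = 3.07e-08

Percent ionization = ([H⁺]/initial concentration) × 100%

Using Ka equilibrium: x² + Ka×x - Ka×C = 0. Solving: [H⁺] = 7.0070e-05. Percent = (7.0070e-05/0.16) × 100

Percent ionization = 0.0438%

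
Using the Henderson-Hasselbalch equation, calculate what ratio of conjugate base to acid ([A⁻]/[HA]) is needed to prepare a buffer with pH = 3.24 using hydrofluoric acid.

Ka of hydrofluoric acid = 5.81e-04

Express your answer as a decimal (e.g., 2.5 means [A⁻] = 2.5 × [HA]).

pKa = -log(5.81e-04) = 3.2358. pH = pKa + log([A⁻]/[HA]), so log([A⁻]/[HA]) = pH − pKa = 3.24 − 3.2358 = 0.0042. [A⁻]/[HA] = 10^(0.0042) = 1.01

[A⁻]/[HA] = 1.01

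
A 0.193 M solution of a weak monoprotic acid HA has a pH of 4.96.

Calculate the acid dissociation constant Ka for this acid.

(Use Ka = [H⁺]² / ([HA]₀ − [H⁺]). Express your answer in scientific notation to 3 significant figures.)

[H⁺] = 10^(−pH) = 10^(−4.96) = 1.096e-05 M. For HA ⇌ H⁺ + A⁻, Ka = [H⁺][A⁻]/[HA] = [H⁺]² / ([HA]₀ − [H⁺]) = (1.096e-05)² / (0.193 − 1.096e-05) = 6.23e-10.

K_a = 6.23e-10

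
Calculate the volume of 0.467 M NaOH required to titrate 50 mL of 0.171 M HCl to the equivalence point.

At equivalence: moles acid = moles base. moles HCl = 0.171 × 50/1000 = 0.00855 mol. V_base = moles / 0.467 × 1000 = 18.3 mL.

V_{base} = 18.3 mL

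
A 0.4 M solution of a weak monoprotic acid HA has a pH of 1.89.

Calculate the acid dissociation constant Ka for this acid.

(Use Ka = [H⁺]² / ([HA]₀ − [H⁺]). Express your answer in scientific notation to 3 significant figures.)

[H⁺] = 10^(−pH) = 10^(−1.89) = 1.288e-02 M. For HA ⇌ H⁺ + A⁻, Ka = [H⁺][A⁻]/[HA] = [H⁺]² / ([HA]₀ − [H⁺]) = (1.288e-02)² / (0.4 − 1.288e-02) = 4.29e-04.

K_a = 4.29e-04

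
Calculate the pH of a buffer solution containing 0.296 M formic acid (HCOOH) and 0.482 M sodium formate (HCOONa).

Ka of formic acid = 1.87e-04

pKa = -log(1.87e-04) = 3.73. pH = pKa + log([A⁻]/[HA]) = 3.73 + log(0.482/0.296)

pH = 3.94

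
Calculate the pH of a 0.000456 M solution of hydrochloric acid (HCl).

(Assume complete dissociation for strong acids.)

[H⁺] = 0.000456 M for strong acid. pH = -log[H⁺] = -log(0.000456)

pH = 3.34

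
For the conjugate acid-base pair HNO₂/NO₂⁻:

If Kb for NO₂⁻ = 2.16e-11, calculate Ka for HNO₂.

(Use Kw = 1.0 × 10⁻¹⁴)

For a conjugate pair Ka × Kb = Kw, so Ka = Kw/Kb = 1.0 × 10⁻¹⁴ / 2.16e-11 = 4.63e-04.

K_a = 4.63e-04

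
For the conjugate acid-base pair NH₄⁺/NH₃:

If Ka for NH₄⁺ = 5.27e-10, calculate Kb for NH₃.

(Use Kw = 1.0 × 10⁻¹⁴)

For a conjugate pair Ka × Kb = Kw, so Kb = Kw/Ka = 1.0 × 10⁻¹⁴ / 5.27e-10 = 1.90e-05.

K_b = 1.90e-05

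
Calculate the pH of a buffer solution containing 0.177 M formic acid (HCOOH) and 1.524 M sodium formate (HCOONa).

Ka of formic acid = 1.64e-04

pKa = -log(1.64e-04) = 3.79. pH = pKa + log([A⁻]/[HA]) = 3.79 + log(1.524/0.177)

pH = 4.72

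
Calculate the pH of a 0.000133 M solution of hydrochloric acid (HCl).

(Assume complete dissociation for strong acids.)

[H⁺] = 0.000133 M for strong acid. pH = -log[H⁺] = -log(0.000133)

pH = 3.88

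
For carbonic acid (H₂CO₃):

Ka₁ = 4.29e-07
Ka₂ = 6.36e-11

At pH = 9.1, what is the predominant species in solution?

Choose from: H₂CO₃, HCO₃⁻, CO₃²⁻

pKa₁ = 6.37, pKa₂ = 10.20. For a polyprotic acid the predominant species crosses at each pKa: below pKa_n the protonated form dominates, above it the deprotonated form does. At pH = 9.1, the predominant species is HCO₃⁻.

HCO₃⁻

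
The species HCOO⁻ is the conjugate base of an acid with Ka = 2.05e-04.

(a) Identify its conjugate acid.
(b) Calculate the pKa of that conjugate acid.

(a) The conjugate acid is formed by adding one H⁺ to HCOO⁻, giving HCOOH. (b) pKa = -log(Ka) = -log(2.05e-04) = 3.69.

Conjugate acid: HCOOH; pK_a = 3.69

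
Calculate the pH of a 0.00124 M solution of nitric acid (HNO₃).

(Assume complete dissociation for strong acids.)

[H⁺] = 0.00124 M for strong acid. pH = -log[H⁺] = -log(0.00124)

pH = 2.91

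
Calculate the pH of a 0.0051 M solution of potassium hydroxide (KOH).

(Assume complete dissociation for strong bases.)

[OH⁻] = 0.0051 M for strong base. pOH = -log[OH⁻] = 2.29, pH = 14 - pOH

pH = 11.71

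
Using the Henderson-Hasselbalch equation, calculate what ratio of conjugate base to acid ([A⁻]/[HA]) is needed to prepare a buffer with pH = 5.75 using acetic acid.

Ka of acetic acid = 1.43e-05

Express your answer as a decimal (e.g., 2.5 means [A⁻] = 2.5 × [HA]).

pKa = -log(1.43e-05) = 4.8447. pH = pKa + log([A⁻]/[HA]), so log([A⁻]/[HA]) = pH − pKa = 5.75 − 4.8447 = 0.9053. [A⁻]/[HA] = 10^(0.9053) = 8.04

[A⁻]/[HA] = 8.04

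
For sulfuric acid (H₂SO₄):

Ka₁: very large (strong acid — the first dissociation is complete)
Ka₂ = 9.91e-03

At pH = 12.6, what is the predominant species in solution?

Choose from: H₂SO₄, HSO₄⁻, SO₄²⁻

The first dissociation is complete, so H₂SO₄ itself is never the predominant species in water; pKa₂ = -log(9.91e-03) = 2.00. For a polyprotic acid the predominant species crosses at each pKa: below pKa_n the protonated form dominates, above it the deprotonated form does. At pH = 12.6, the predominant species is SO₄²⁻.

SO₄²⁻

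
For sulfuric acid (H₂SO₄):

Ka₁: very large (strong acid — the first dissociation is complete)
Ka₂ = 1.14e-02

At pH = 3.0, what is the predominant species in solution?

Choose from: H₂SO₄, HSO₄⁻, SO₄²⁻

The first dissociation is complete, so H₂SO₄ itself is never the predominant species in water; pKa₂ = -log(1.14e-02) = 1.94. For a polyprotic acid the predominant species crosses at each pKa: below pKa_n the protonated form dominates, above it the deprotonated form does. At pH = 3.0, the predominant species is SO₄²⁻.

SO₄²⁻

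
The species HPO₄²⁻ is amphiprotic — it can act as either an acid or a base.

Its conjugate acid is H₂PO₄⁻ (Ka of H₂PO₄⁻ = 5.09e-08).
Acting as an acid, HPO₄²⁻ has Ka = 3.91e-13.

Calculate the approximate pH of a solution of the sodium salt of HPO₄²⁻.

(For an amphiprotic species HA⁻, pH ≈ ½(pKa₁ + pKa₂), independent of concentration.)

pKa₁ = -log(5.09e-08) = 7.29; pKa₂ = -log(3.91e-13) = 12.41. For an amphiprotic species, pH ≈ ½(pKa₁ + pKa₂) = ½(7.29 + 12.41) = 9.85.

pH = 9.85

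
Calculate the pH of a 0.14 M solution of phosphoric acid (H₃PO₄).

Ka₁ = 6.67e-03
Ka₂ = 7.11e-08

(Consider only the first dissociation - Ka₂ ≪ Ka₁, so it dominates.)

First dissociation dominates. From Ka₁ = [H⁺][HA⁻]/[H₂A], x² + Ka₁·x − Ka₁·C = 0 with C = 0.14 M and Ka₁ = 6.67e-03. Solving: [H⁺] = (−Ka₁ + √(Ka₁² + 4·Ka₁·C)) / 2 = 2.7405e-02 M. pH = -log(2.7405e-02) = 1.56.

pH = 1.56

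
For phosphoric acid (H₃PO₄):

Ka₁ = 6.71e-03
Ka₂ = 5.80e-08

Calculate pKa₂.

pKa₂ = -log(Ka₂) = -log(5.80e-08) = 7.24.

pK_{a2} = 7.24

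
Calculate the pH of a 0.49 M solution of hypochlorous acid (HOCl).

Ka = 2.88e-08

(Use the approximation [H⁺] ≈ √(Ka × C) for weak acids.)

[H⁺] = √(Ka × C) = √(2.88e-08 × 0.49) = 1.1879e-04. pH = -log(1.1879e-04)

pH = 3.93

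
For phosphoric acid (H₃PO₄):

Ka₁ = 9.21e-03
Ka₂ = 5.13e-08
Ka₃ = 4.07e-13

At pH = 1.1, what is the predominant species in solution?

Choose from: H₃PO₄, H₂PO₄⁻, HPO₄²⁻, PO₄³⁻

pKa₁ = 2.04, pKa₂ = 7.29, pKa₃ = 12.39. For a polyprotic acid the predominant species crosses at each pKa: below pKa_n the protonated form dominates, above it the deprotonated form does. At pH = 1.1, the predominant species is H₃PO₄.

H₃PO₄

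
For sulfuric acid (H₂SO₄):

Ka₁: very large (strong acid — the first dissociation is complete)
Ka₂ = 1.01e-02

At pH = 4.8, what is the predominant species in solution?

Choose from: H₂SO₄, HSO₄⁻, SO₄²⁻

The first dissociation is complete, so H₂SO₄ itself is never the predominant species in water; pKa₂ = -log(1.01e-02) = 2.00. For a polyprotic acid the predominant species crosses at each pKa: below pKa_n the protonated form dominates, above it the deprotonated form does. At pH = 4.8, the predominant species is SO₄²⁻.

SO₄²⁻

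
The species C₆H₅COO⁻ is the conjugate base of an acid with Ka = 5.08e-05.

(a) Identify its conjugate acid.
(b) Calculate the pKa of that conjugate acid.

(a) The conjugate acid is formed by adding one H⁺ to C₆H₅COO⁻, giving C₆H₅COOH. (b) pKa = -log(Ka) = -log(5.08e-05) = 4.29.

Conjugate acid: C₆H₅COOH; pK_a = 4.29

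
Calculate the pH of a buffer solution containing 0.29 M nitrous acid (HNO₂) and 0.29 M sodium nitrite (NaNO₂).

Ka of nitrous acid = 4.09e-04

pKa = -log(4.09e-04) = 3.39. pH = pKa + log([A⁻]/[HA]) = 3.39 + log(0.29/0.29)

pH = 3.39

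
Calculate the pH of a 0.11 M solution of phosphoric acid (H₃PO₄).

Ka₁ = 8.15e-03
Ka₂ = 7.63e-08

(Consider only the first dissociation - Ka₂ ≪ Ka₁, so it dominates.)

First dissociation dominates. From Ka₁ = [H⁺][HA⁻]/[H₂A], x² + Ka₁·x − Ka₁·C = 0 with C = 0.11 M and Ka₁ = 8.15e-03. Solving: [H⁺] = (−Ka₁ + √(Ka₁² + 4·Ka₁·C)) / 2 = 2.6143e-02 M. pH = -log(2.6143e-02) = 1.58.

pH = 1.58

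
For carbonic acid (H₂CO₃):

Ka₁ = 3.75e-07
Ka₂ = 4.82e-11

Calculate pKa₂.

pKa₂ = -log(Ka₂) = -log(4.82e-11) = 10.32.

pK_{a2} = 10.32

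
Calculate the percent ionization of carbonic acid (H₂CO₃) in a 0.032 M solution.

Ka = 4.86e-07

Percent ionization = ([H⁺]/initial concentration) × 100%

Using Ka equilibrium: x² + Ka×x - Ka×C = 0. Solving: [H⁺] = 1.2446e-04. Percent = (1.2446e-04/0.032) × 100

Percent ionization = 0.389%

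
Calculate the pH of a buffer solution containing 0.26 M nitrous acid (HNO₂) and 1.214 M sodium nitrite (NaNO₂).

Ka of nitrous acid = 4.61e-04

pKa = -log(4.61e-04) = 3.34. pH = pKa + log([A⁻]/[HA]) = 3.34 + log(1.214/0.26)

pH = 4.01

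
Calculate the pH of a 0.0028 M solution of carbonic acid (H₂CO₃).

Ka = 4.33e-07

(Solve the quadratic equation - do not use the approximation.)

x² + Ka×x - Ka×C = 0. Using quadratic formula: [H⁺] = 3.4604e-05

pH = 4.46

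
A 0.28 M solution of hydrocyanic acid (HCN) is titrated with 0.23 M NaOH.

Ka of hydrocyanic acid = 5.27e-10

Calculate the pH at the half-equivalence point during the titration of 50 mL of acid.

At half-equivalence [HA] = [A⁻], so Henderson-Hasselbalch gives pH = pKa = -log(5.27e-10) = 9.28.

pH = pKa = 9.28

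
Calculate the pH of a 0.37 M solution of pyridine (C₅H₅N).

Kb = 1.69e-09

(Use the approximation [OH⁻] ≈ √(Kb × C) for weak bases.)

[OH⁻] = √(Kb × C) = √(1.69e-09 × 0.37) = 2.5006e-05. pOH = 4.60, pH = 14 - pOH

pH = 9.40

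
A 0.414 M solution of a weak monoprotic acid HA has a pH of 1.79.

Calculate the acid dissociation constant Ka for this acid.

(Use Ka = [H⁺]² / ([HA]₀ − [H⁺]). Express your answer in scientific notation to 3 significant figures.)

[H⁺] = 10^(−pH) = 10^(−1.79) = 1.622e-02 M. For HA ⇌ H⁺ + A⁻, Ka = [H⁺][A⁻]/[HA] = [H⁺]² / ([HA]₀ − [H⁺]) = (1.622e-02)² / (0.414 − 1.622e-02) = 6.61e-04.

K_a = 6.61e-04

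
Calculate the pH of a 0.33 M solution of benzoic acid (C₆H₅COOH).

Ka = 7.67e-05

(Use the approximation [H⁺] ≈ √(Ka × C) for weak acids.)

[H⁺] = √(Ka × C) = √(7.67e-05 × 0.33) = 5.0310e-03. pH = -log(5.0310e-03)

pH = 2.30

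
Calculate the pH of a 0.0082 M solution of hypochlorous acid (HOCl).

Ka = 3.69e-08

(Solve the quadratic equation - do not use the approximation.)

x² + Ka×x - Ka×C = 0. Using quadratic formula: [H⁺] = 1.7376e-05

pH = 4.76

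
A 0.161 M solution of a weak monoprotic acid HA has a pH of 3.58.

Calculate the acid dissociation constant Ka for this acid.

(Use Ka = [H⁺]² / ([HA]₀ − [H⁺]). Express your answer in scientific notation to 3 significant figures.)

[H⁺] = 10^(−pH) = 10^(−3.58) = 2.630e-04 M. For HA ⇌ H⁺ + A⁻, Ka = [H⁺][A⁻]/[HA] = [H⁺]² / ([HA]₀ − [H⁺]) = (2.630e-04)² / (0.161 − 2.630e-04) = 4.30e-07.

K_a = 4.30e-07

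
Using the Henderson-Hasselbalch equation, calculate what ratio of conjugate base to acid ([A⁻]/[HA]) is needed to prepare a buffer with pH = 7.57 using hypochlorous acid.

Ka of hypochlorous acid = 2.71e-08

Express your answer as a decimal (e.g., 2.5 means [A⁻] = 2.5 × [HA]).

pKa = -log(2.71e-08) = 7.5670. pH = pKa + log([A⁻]/[HA]), so log([A⁻]/[HA]) = pH − pKa = 7.57 − 7.5670 = 0.0030. [A⁻]/[HA] = 10^(0.0030) = 1.01

[A⁻]/[HA] = 1.01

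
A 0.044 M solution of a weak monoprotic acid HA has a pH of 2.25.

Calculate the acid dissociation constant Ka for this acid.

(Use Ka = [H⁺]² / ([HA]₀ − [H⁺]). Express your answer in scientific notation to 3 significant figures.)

[H⁺] = 10^(−pH) = 10^(−2.25) = 5.623e-03 M. For HA ⇌ H⁺ + A⁻, Ka = [H⁺][A⁻]/[HA] = [H⁺]² / ([HA]₀ − [H⁺]) = (5.623e-03)² / (0.044 − 5.623e-03) = 8.24e-04.

K_a = 8.24e-04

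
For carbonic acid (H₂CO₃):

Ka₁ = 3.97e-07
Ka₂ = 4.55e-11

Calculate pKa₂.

pKa₂ = -log(Ka₂) = -log(4.55e-11) = 10.34.

pK_{a2} = 10.34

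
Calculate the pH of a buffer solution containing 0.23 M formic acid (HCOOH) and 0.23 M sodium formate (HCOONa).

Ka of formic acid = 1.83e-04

pKa = -log(1.83e-04) = 3.74. pH = pKa + log([A⁻]/[HA]) = 3.74 + log(0.23/0.23)

pH = 3.74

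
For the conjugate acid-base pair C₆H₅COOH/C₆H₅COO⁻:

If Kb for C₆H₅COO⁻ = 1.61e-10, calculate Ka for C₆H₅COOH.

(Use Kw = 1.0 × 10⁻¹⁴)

For a conjugate pair Ka × Kb = Kw, so Ka = Kw/Kb = 1.0 × 10⁻¹⁴ / 1.61e-10 = 6.21e-05.

K_a = 6.21e-05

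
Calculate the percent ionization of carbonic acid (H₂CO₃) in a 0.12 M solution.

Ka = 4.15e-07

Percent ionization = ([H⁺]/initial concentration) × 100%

Using Ka equilibrium: x² + Ka×x - Ka×C = 0. Solving: [H⁺] = 2.2295e-04. Percent = (2.2295e-04/0.12) × 100

Percent ionization = 0.186%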